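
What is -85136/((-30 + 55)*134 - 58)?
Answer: -21284/823 ≈ -25.861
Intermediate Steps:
-85136/((-30 + 55)*134 - 58) = -85136/(25*134 - 58) = -85136/(3350 - 58) = -85136/3292 = -85136*1/3292 = -21284/823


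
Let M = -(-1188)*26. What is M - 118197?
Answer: -87309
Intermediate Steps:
M = 30888 (M = -18*(-1716) = 30888)
M - 118197 = 30888 - 118197 = -87309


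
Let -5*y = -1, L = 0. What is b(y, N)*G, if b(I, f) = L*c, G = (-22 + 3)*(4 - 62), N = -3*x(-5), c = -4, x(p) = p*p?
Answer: 0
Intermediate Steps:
x(p) = p²
N = -75 (N = -3*(-5)² = -3*25 = -75)
y = ⅕ (y = -⅕*(-1) = ⅕ ≈ 0.20000)
G = 1102 (G = -19*(-58) = 1102)
b(I, f) = 0 (b(I, f) = 0*(-4) = 0)
b(y, N)*G = 0*1102 = 0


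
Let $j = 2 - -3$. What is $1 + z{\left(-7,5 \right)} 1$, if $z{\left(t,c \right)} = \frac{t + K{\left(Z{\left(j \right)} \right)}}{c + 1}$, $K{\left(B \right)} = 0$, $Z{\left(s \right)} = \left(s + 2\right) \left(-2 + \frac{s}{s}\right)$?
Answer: $- \frac{1}{6} \approx -0.16667$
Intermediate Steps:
$j = 5$ ($j = 2 + 3 = 5$)
$Z{\left(s \right)} = -2 - s$ ($Z{\left(s \right)} = \left(2 + s\right) \left(-2 + 1\right) = \left(2 + s\right) \left(-1\right) = -2 - s$)
$z{\left(t,c \right)} = \frac{t}{1 + c}$ ($z{\left(t,c \right)} = \frac{t + 0}{c + 1} = \frac{t}{1 + c}$)
$1 + z{\left(-7,5 \right)} 1 = 1 + - \frac{7}{1 + 5} \cdot 1 = 1 + - \frac{7}{6} \cdot 1 = 1 + \left(-7\right) \frac{1}{6} \cdot 1 = 1 - \frac{7}{6} = - \frac{1}{6}$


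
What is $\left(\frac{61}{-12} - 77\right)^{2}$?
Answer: $\frac{970225}{144} \approx 6737.7$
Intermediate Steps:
$\left(\frac{61}{-12} - 77\right)^{2} = \left(61 \left(- \frac{1}{12}\right) - 77\right)^{2} = \left(- \frac{61}{12} - 77\right)^{2} = \left(- \frac{985}{12}\right)^{2} = \frac{970225}{144}$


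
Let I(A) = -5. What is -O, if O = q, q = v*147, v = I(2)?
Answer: 735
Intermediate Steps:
v = -5
q = -735 (q = -5*147 = -735)
O = -735
-O = -1*(-735) = 735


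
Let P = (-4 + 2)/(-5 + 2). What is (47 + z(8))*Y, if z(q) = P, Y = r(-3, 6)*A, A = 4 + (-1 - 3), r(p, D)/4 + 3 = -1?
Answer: 0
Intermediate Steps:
r(p, D) = -16 (r(p, D) = -12 + 4*(-1) = -12 - 4 = -16)
A = 0 (A = 4 - 4 = 0)
Y = 0 (Y = -16*0 = 0)
P = ⅔ (P = -2/(-3) = -2*(-⅓) = ⅔ ≈ 0.66667)
z(q) = ⅔
(47 + z(8))*Y = (47 + ⅔)*0 = (143/3)*0 = 0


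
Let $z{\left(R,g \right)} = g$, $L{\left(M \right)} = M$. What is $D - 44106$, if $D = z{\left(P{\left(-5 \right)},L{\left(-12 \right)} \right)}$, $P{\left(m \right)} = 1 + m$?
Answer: $-44118$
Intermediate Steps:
$D = -12$
$D - 44106 = -12 - 44106 = -44118$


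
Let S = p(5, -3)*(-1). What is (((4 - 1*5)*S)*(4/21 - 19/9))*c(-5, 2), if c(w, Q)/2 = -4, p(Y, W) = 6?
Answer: 1936/21 ≈ 92.190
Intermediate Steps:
S = -6 (S = 6*(-1) = -6)
c(w, Q) = -8 (c(w, Q) = 2*(-4) = -8)
(((4 - 1*5)*S)*(4/21 - 19/9))*c(-5, 2) = (((4 - 1*5)*(-6))*(4/21 - 19/9))*(-8) = (((4 - 5)*(-6))*(4*(1/21) - 19*1/9))*(-8) = ((-1*(-6))*(4/21 - 19/9))*(-8) = (6*(-121/63))*(-8) = -242/21*(-8) = 1936/21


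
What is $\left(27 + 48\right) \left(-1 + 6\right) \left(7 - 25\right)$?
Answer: $-6750$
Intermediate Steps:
$\left(27 + 48\right) \left(-1 + 6\right) \left(7 - 25\right) = 75 \cdot 5 \left(-18\right) = 75 \left(-90\right) = -6750$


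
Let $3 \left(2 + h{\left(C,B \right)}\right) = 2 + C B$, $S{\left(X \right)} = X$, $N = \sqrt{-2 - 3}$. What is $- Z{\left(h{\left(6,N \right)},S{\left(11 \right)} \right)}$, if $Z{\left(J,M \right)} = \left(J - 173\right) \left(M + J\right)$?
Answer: $\frac{15347}{9} + \frac{988 i \sqrt{5}}{3} \approx 1705.2 + 736.41 i$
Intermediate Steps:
$N = i \sqrt{5}$ ($N = \sqrt{-5} = i \sqrt{5} \approx 2.2361 i$)
$h{\left(C,B \right)} = - \frac{4}{3} + \frac{B C}{3}$ ($h{\left(C,B \right)} = -2 + \frac{2 + C B}{3} = -2 + \frac{2 + B C}{3} = -2 + \left(\frac{2}{3} + \frac{B C}{3}\right) = - \frac{4}{3} + \frac{B C}{3}$)
$Z{\left(J,M \right)} = \left(-173 + J\right) \left(J + M\right)$
$- Z{\left(h{\left(6,N \right)},S{\left(11 \right)} \right)} = - (\left(- \frac{4}{3} + \frac{1}{3} i \sqrt{5} \cdot 6\right)^{2} - 173 \left(- \frac{4}{3} + \frac{1}{3} i \sqrt{5} \cdot 6\right) - 1903 + \left(- \frac{4}{3} + \frac{1}{3} i \sqrt{5} \cdot 6\right) 11) = - (\left(- \frac{4}{3} + 2 i \sqrt{5}\right)^{2} - 173 \left(- \frac{4}{3} + 2 i \sqrt{5}\right) - 1903 + \left(- \frac{4}{3} + 2 i \sqrt{5}\right) 11) = - (\left(- \frac{4}{3} + 2 i \sqrt{5}\right)^{2} + \left(\frac{692}{3} - 346 i \sqrt{5}\right) - 1903 - \left(\frac{44}{3} - 22 i \sqrt{5}\right)) = - (-1687 + \left(- \frac{4}{3} + 2 i \sqrt{5}\right)^{2} - 324 i \sqrt{5}) = 1687 - \left(- \frac{4}{3} + 2 i \sqrt{5}\right)^{2} + 324 i \sqrt{5}$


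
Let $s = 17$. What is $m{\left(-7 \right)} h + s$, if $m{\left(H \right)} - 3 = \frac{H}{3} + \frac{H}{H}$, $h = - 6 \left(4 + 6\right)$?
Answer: $-83$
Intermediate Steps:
$h = -60$ ($h = \left(-6\right) 10 = -60$)
$m{\left(H \right)} = 4 + \frac{H}{3}$ ($m{\left(H \right)} = 3 + \left(\frac{H}{3} + \frac{H}{H}\right) = 3 + \left(H \frac{1}{3} + 1\right) = 3 + \left(\frac{H}{3} + 1\right) = 3 + \left(1 + \frac{H}{3}\right) = 4 + \frac{H}{3}$)
$m{\left(-7 \right)} h + s = \left(4 + \frac{1}{3} \left(-7\right)\right) \left(-60\right) + 17 = \left(4 - \frac{7}{3}\right) \left(-60\right) + 17 = \frac{5}{3} \left(-60\right) + 17 = -100 + 17 = -83$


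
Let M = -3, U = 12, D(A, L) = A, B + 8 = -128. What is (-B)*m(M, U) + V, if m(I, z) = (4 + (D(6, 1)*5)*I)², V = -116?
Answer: 1005740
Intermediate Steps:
B = -136 (B = -8 - 128 = -136)
m(I, z) = (4 + 30*I)² (m(I, z) = (4 + (6*5)*I)² = (4 + 30*I)²)
(-B)*m(M, U) + V = (-1*(-136))*(4*(2 + 15*(-3))²) - 116 = 136*(4*(2 - 45)²) - 116 = 136*(4*(-43)²) - 116 = 136*(4*1849) - 116 = 136*7396 - 116 = 1005856 - 116 = 1005740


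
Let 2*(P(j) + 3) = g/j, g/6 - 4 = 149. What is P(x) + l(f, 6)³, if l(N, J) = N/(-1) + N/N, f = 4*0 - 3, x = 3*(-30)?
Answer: 559/10 ≈ 55.900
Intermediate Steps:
g = 918 (g = 24 + 6*149 = 24 + 894 = 918)
x = -90
P(j) = -3 + 459/j (P(j) = -3 + (918/j)/2 = -3 + 459/j)
f = -3 (f = 0 - 3 = -3)
l(N, J) = 1 - N (l(N, J) = N*(-1) + 1 = -N + 1 = 1 - N)
P(x) + l(f, 6)³ = (-3 + 459/(-90)) + (1 - 1*(-3))³ = (-3 + 459*(-1/90)) + (1 + 3)³ = (-3 - 51/10) + 4³ = -81/10 + 64 = 559/10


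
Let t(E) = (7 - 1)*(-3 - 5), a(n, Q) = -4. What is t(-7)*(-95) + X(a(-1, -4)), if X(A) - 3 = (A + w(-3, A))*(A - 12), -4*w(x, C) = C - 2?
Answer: 4603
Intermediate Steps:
t(E) = -48 (t(E) = 6*(-8) = -48)
w(x, C) = ½ - C/4 (w(x, C) = -(C - 2)/4 = -(-2 + C)/4 = ½ - C/4)
X(A) = 3 + (½ + 3*A/4)*(-12 + A) (X(A) = 3 + (A + (½ - A/4))*(A - 12) = 3 + (½ + 3*A/4)*(-12 + A))
t(-7)*(-95) + X(a(-1, -4)) = -48*(-95) + (-3 - 17/2*(-4) + (¾)*(-4)²) = 4560 + (-3 + 34 + (¾)*16) = 4560 + (-3 + 34 + 12) = 4560 + 43 = 4603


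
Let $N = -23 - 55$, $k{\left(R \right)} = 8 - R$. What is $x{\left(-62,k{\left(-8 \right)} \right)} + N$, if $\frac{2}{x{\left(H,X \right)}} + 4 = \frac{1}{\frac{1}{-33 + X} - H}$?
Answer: $- \frac{329316}{4195} \approx -78.502$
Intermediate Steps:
$x{\left(H,X \right)} = \frac{2}{-4 + \frac{1}{\frac{1}{-33 + X} - H}}$
$N = -78$ ($N = -23 - 55 = -78$)
$x{\left(-62,k{\left(-8 \right)} \right)} + N = \frac{2 \left(1 + 33 \left(-62\right) - - 62 \left(8 - -8\right)\right)}{-37 + \left(8 - -8\right) - -8184 + 4 \left(-62\right) \left(8 - -8\right)} - 78 = \frac{2 \left(1 - 2046 - - 62 \left(8 + 8\right)\right)}{-37 + \left(8 + 8\right) + 8184 + 4 \left(-62\right) \left(8 + 8\right)} - 78 = \frac{2 \left(1 - 2046 - \left(-62\right) 16\right)}{-37 + 16 + 8184 + 4 \left(-62\right) 16} - 78 = \frac{2 \left(1 - 2046 + 992\right)}{-37 + 16 + 8184 - 3968} - 78 = 2 \cdot \frac{1}{4195} \left(-1053\right) - 78 = - \frac{2106}{4195} - 78 = - \frac{329316}{4195}$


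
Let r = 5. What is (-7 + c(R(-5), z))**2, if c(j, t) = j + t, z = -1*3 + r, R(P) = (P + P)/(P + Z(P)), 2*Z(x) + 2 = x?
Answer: 4225/289 ≈ 14.619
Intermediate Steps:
Z(x) = -1 + x/2
R(P) = 2*P/(-1 + 3*P/2) (R(P) = (P + P)/(P + (-1 + P/2)) = (2*P)/(-1 + 3*P/2) = 2*P/(-1 + 3*P/2))
z = 2 (z = -1*3 + 5 = -3 + 5 = 2)
(-7 + c(R(-5), z))**2 = (-7 + (4*(-5)/(-2 + 3*(-5)) + 2))**2 = (-7 + (4*(-5)/(-2 - 15) + 2))**2 = (-7 + (4*(-5)/(-17) + 2))**2 = (-7 + (4*(-5)*(-1/17) + 2))**2 = (-7 + (20/17 + 2))**2 = (-7 + 54/17)**2 = (-65/17)**2 = 4225/289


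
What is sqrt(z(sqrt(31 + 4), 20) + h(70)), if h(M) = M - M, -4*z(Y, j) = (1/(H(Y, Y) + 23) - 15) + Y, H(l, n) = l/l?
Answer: sqrt(2154 - 144*sqrt(35))/24 ≈ 1.5035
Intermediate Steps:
H(l, n) = 1
z(Y, j) = 359/96 - Y/4 (z(Y, j) = -((1/(1 + 23) - 15) + Y)/4 = -((1/24 - 15) + Y)/4 = -(-359/24 + Y)/4 = 359/96 - Y/4)
h(M) = 0
sqrt(z(sqrt(31 + 4), 20) + h(70)) = sqrt((359/96 - sqrt(31 + 4)/4) + 0) = sqrt((359/96 - sqrt(35)/4) + 0) = sqrt(359/96 - sqrt(35)/4)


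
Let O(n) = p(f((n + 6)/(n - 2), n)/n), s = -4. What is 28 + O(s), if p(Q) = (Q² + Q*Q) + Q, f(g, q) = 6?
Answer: 31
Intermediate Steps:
p(Q) = Q + 2*Q² (p(Q) = (Q² + Q²) + Q = 2*Q² + Q = Q + 2*Q²)
O(n) = 6*(1 + 12/n)/n (O(n) = (6/n)*(1 + 2*(6/n)) = (6/n)*(1 + 12/n) = 6*(1 + 12/n)/n)
28 + O(s) = 28 + 6*(12 - 4)/(-4)² = 28 + 6*(1/16)*8 = 28 + 3 = 31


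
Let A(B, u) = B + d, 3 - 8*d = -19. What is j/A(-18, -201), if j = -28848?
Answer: 115392/61 ≈ 1891.7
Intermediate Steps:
d = 11/4 (d = 3/8 - ⅛*(-19) = 3/8 + 19/8 = 11/4 ≈ 2.7500)
A(B, u) = 11/4 + B (A(B, u) = B + 11/4 = 11/4 + B)
j/A(-18, -201) = -28848/(11/4 - 18) = -28848/(-61/4) = -28848*(-4/61) = 115392/61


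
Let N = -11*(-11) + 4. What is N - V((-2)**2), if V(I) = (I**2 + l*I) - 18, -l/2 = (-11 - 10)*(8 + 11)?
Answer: -3065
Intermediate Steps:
l = 798 (l = -2*(-11 - 10)*(8 + 11) = -(-42)*19 = -2*(-399) = 798)
V(I) = -18 + I**2 + 798*I (V(I) = (I**2 + 798*I) - 18 = -18 + I**2 + 798*I)
N = 125 (N = 121 + 4 = 125)
N - V((-2)**2) = 125 - (-18 + ((-2)**2)**2 + 798*(-2)**2) = 125 - (-18 + 4**2 + 798*4) = 125 - (-18 + 16 + 3192) = 125 - 1*3190 = 125 - 3190 = -3065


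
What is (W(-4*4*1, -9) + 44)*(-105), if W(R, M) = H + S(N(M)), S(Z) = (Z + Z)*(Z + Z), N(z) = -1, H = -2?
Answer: -4830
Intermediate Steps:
S(Z) = 4*Z² (S(Z) = (2*Z)*(2*Z) = 4*Z²)
W(R, M) = 2 (W(R, M) = -2 + 4*(-1)² = -2 + 4*1 = -2 + 4 = 2)
(W(-4*4*1, -9) + 44)*(-105) = (2 + 44)*(-105) = 46*(-105) = -4830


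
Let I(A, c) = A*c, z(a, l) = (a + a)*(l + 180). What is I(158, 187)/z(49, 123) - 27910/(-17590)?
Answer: 67423684/26115873 ≈ 2.5817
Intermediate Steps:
z(a, l) = 2*a*(180 + l) (z(a, l) = (2*a)*(180 + l) = 2*a*(180 + l))
I(158, 187)/z(49, 123) - 27910/(-17590) = (158*187)/((2*49*(180 + 123))) - 27910/(-17590) = 29546/((2*49*303)) - 27910*(-1/17590) = 29546/29694 + 2791/1759 = 29546*(1/29694) + 2791/1759 = 14773/14847 + 2791/1759 = 67423684/26115873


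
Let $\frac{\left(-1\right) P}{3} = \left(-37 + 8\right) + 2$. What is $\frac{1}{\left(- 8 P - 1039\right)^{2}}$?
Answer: $\frac{1}{2845969} \approx 3.5137 \cdot 10^{-7}$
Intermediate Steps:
$P = 81$ ($P = - 3 \left(\left(-37 + 8\right) + 2\right) = - 3 \left(-29 + 2\right) = \left(-3\right) \left(-27\right) = 81$)
$\frac{1}{\left(- 8 P - 1039\right)^{2}} = \frac{1}{\left(\left(-8\right) 81 - 1039\right)^{2}} = \frac{1}{\left(-648 - 1039\right)^{2}} = \frac{1}{\left(-1687\right)^{2}} = \frac{1}{2845969}$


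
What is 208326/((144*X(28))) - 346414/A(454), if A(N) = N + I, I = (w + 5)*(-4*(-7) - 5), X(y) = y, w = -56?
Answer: 257754607/483168 ≈ 533.47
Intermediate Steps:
I = -1173 (I = (-56 + 5)*(-4*(-7) - 5) = -51*(28 - 5) = -51*23 = -1173)
A(N) = -1173 + N (A(N) = N - 1173 = -1173 + N)
208326/((144*X(28))) - 346414/A(454) = 208326/((144*28)) - 346414/(-1173 + 454) = 208326/4032 - 346414/(-719) = 208326*(1/4032) - 346414*(-1/719) = 34721/672 + 346414/719 = 257754607/483168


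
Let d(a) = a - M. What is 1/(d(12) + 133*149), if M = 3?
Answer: 1/19826 ≈ 5.0439e-5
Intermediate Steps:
d(a) = -3 + a (d(a) = a - 1*3 = a - 3 = -3 + a)
1/(d(12) + 133*149) = 1/((-3 + 12) + 133*149) = 1/(9 + 19817) = 1/19826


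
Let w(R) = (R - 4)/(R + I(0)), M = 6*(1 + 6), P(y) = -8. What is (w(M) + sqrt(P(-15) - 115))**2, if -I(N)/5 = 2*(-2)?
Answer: -117842/961 + 38*I*sqrt(123)/31 ≈ -122.62 + 13.595*I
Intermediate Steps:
M = 42 (M = 6*7 = 42)
I(N) = 20 (I(N) = -10*(-2) = -5*(-4) = 20)
w(R) = (-4 + R)/(20 + R) (w(R) = (R - 4)/(R + 20) = (-4 + R)/(20 + R))
(w(M) + sqrt(P(-15) - 115))**2 = ((-4 + 42)/(20 + 42) + sqrt(-8 - 115))**2 = (38/62 + sqrt(-123))**2 = ((1/62)*38 + I*sqrt(123))**2 = (19/31 + I*sqrt(123))**2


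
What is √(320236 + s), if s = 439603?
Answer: √759839 ≈ 871.69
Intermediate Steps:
√(320236 + s) = √(320236 + 439603) = √759839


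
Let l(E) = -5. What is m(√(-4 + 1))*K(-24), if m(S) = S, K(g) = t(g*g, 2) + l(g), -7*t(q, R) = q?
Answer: -611*I*√3/7 ≈ -151.18*I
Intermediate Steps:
t(q, R) = -q/7
K(g) = -5 - g²/7 (K(g) = -g*g/7 - 5 = -g²/7 - 5 = -5 - g²/7)
m(√(-4 + 1))*K(-24) = √(-4 + 1)*(-5 - ⅐*(-24)²) = √(-3)*(-5 - ⅐*576) = (I*√3)*(-5 - 576/7) = (I*√3)*(-611/7) = -611*I*√3/7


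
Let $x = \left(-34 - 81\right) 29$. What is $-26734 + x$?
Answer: $-30069$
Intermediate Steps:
$x = -3335$ ($x = \left(-115\right) 29 = -3335$)
$-26734 + x = -26734 - 3335 = -30069$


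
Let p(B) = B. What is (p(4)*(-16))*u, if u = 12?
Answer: -768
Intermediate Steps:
(p(4)*(-16))*u = (4*(-16))*12 = -64*12 = -768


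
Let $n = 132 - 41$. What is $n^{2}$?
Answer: $8281$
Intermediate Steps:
$n = 91$
$n^{2} = 91^{2} = 8281$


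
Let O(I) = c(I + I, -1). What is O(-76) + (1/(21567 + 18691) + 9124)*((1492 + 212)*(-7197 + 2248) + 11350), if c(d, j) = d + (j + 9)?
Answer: -1546712578544465/20129 ≈ -7.6840e+10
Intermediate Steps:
c(d, j) = 9 + d + j (c(d, j) = d + (9 + j) = 9 + d + j)
O(I) = 8 + 2*I (O(I) = 9 + (I + I) - 1 = 9 + 2*I - 1 = 8 + 2*I)
O(-76) + (1/(21567 + 18691) + 9124)*((1492 + 212)*(-7197 + 2248) + 11350) = (8 + 2*(-76)) + (1/(21567 + 18691) + 9124)*((1492 + 212)*(-7197 + 2248) + 11350) = (8 - 152) + (1/40258 + 9124)*(1704*(-4949) + 11350) = -144 + (1/40258 + 9124)*(-8433096 + 11350) = -144 + (367313993/40258)*(-8421746) = -144 - 1546712575645889/20129 = -1546712578544465/20129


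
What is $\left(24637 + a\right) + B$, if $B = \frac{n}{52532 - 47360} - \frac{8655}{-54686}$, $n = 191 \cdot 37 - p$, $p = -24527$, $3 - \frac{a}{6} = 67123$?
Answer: $- \frac{13366713481274}{35354499} \approx -3.7808 \cdot 10^{5}$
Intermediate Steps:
$a = -402720$ ($a = 18 - 402738 = -402720$)
$n = 31594$ ($n = 191 \cdot 37 - -24527 = 7067 + 24527 = 31594$)
$B = \frac{221564143}{35354499}$ ($B = \frac{31594}{52532 - 47360} - \frac{8655}{-54686} = \frac{31594}{5172} - - \frac{8655}{54686} = 31594 \cdot \frac{1}{5172} + \frac{8655}{54686} = \frac{15797}{2586} + \frac{8655}{54686} = \frac{221564143}{35354499} \approx 6.2669$)
$\left(24637 + a\right) + B = \left(24637 - 402720\right) + \frac{221564143}{35354499} = -378083 + \frac{221564143}{35354499} = - \frac{13366713481274}{35354499}$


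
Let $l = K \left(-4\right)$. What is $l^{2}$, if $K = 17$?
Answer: $4624$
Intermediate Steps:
$l = -68$ ($l = 17 \left(-4\right) = -68$)
$l^{2} = \left(-68\right)^{2} = 4624$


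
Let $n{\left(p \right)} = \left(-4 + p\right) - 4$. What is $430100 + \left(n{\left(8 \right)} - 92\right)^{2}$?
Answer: $438564$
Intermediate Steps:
$n{\left(p \right)} = -8 + p$
$430100 + \left(n{\left(8 \right)} - 92\right)^{2} = 430100 + \left(\left(-8 + 8\right) - 92\right)^{2} = 430100 + \left(0 - 92\right)^{2} = 430100 + \left(-92\right)^{2} = 430100 + 8464 = 438564$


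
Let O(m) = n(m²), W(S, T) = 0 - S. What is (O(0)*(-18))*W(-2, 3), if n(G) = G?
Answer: 0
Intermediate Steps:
W(S, T) = -S
O(m) = m²
(O(0)*(-18))*W(-2, 3) = (0²*(-18))*(-1*(-2)) = (0*(-18))*2 = 0*2 = 0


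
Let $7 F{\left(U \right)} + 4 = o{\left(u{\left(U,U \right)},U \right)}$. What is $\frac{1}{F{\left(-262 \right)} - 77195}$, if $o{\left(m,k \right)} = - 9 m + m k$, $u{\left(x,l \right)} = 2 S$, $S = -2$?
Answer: $- \frac{7}{539285} \approx -1.298 \cdot 10^{-5}$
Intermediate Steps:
$u{\left(x,l \right)} = -4$ ($u{\left(x,l \right)} = 2 \left(-2\right) = -4$)
$o{\left(m,k \right)} = - 9 m + k m$
$F{\left(U \right)} = \frac{32}{7} - \frac{4 U}{7}$ ($F{\left(U \right)} = - \frac{4}{7} + \frac{\left(-4\right) \left(-9 + U\right)}{7} = - \frac{4}{7} + \frac{36 - 4 U}{7} = - \frac{4}{7} - \left(- \frac{36}{7} + \frac{4 U}{7}\right) = \frac{32}{7} - \frac{4 U}{7}$)
$\frac{1}{F{\left(-262 \right)} - 77195} = \frac{1}{\left(\frac{32}{7} - - \frac{1048}{7}\right) - 77195} = \frac{1}{\left(\frac{32}{7} + \frac{1048}{7}\right) - 77195} = \frac{1}{\frac{1080}{7} - 77195} = \frac{1}{- \frac{539285}{7}} = - \frac{7}{539285}$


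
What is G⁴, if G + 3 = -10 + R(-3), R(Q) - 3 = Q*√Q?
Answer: -5471 + 8760*I*√3 ≈ -5471.0 + 15173.0*I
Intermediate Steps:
R(Q) = 3 + Q^(3/2) (R(Q) = 3 + Q*√Q = 3 + Q^(3/2))
G = -10 - 3*I*√3 (G = -3 + (-10 + (3 + (-3)^(3/2))) = -3 + (-10 + (3 - 3*I*√3)) = -3 + (-7 - 3*I*√3) = -10 - 3*I*√3 ≈ -10.0 - 5.1962*I)
G⁴ = (-10 - 3*I*√3)⁴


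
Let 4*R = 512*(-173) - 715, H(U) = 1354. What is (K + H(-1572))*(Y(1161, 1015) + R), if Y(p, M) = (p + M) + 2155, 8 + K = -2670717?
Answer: 192106622757/4 ≈ 4.8027e+10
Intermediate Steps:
K = -2670725 (K = -8 - 2670717 = -2670725)
Y(p, M) = 2155 + M + p (Y(p, M) = (M + p) + 2155 = 2155 + M + p)
R = -89291/4 (R = (512*(-173) - 715)/4 = (-88576 - 715)/4 = (¼)*(-89291) = -89291/4 ≈ -22323.)
(K + H(-1572))*(Y(1161, 1015) + R) = (-2670725 + 1354)*((2155 + 1015 + 1161) - 89291/4) = -2669371*(4331 - 89291/4) = -2669371*(-71967/4) = 192106622757/4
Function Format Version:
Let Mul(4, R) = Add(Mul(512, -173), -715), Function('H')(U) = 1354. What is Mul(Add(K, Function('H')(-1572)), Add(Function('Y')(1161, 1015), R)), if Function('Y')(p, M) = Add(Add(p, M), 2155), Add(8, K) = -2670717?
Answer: Rational(192106622757, 4) ≈ 4.8027e+10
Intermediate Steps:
K = -2670725 (K = Add(-8, -2670717) = -2670725)
Function('Y')(p, M) = Add(2155, M, p) (Function('Y')(p, M) = Add(Add(M, p), 2155) = Add(2155, M, p))
R = Rational(-89291, 4) (R = Mul(Rational(1, 4), Add(Mul(512, -173), -715)) = Mul(Rational(1, 4), Add(-88576, -715)) = Mul(Rational(1, 4), -89291) = Rational(-89291, 4) ≈ -22323.)
Mul(Add(K, Function('H')(-1572)), Add(Function('Y')(1161, 1015), R)) = Mul(Add(-2670725, 1354), Add(Add(2155, 1015, 1161), Rational(-89291, 4))) = Mul(-2669371, Add(4331, Rational(-89291, 4))) = Mul(-2669371, Rational(-71967, 4)) = Rational(192106622757, 4)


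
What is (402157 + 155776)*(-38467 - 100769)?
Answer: -77684359188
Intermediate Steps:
(402157 + 155776)*(-38467 - 100769) = 557933*(-139236) = -77684359188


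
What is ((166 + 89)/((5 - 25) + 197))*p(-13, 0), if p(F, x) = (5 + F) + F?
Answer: -1785/59 ≈ -30.254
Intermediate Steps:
p(F, x) = 5 + 2*F
((166 + 89)/((5 - 25) + 197))*p(-13, 0) = ((166 + 89)/((5 - 25) + 197))*(5 + 2*(-13)) = (255/(-20 + 197))*(5 - 26) = (255/177)*(-21) = (255*(1/177))*(-21) = (85/59)*(-21) = -1785/59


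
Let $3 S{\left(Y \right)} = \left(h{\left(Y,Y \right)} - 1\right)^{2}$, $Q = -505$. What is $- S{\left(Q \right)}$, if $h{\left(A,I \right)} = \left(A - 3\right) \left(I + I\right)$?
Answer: $- \frac{263250060241}{3} \approx -8.775 \cdot 10^{10}$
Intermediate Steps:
$h{\left(A,I \right)} = 2 I \left(-3 + A\right)$ ($h{\left(A,I \right)} = \left(-3 + A\right) 2 I = 2 I \left(-3 + A\right)$)
$S{\left(Y \right)} = \frac{\left(-1 + 2 Y \left(-3 + Y\right)\right)^{2}}{3}$ ($S{\left(Y \right)} = \frac{\left(2 Y \left(-3 + Y\right) - 1\right)^{2}}{3} = \frac{\left(-1 + 2 Y \left(-3 + Y\right)\right)^{2}}{3}$)
$- S{\left(Q \right)} = - \frac{\left(-1 + 2 \left(-505\right) \left(-3 - 505\right)\right)^{2}}{3} = - \frac{\left(-1 + 2 \left(-505\right) \left(-508\right)\right)^{2}}{3} = - \frac{\left(-1 + 513080\right)^{2}}{3} = - \frac{513079^{2}}{3} = - \frac{263250060241}{3}$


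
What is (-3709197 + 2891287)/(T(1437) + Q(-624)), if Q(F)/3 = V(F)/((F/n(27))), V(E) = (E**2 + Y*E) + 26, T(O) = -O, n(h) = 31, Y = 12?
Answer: 1308656/93371 ≈ 14.016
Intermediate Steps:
V(E) = 26 + E**2 + 12*E (V(E) = (E**2 + 12*E) + 26 = 26 + E**2 + 12*E)
Q(F) = 93*(26 + F**2 + 12*F)/F (Q(F) = 3*((26 + F**2 + 12*F)/((F/31))) = 3*((26 + F**2 + 12*F)*(31/F)) = 3*(31*(26 + F**2 + 12*F)/F) = 93*(26 + F**2 + 12*F)/F)
(-3709197 + 2891287)/(T(1437) + Q(-624)) = (-3709197 + 2891287)/(-1*1437 + (1116 + 93*(-624) + 2418/(-624))) = -817910/(-1437 + (1116 - 58032 + 2418*(-1/624))) = -817910/(-1437 + (1116 - 58032 - 31/8)) = -817910/(-1437 - 455359/8) = -817910/(-466855/8) = -817910*(-8/466855) = 1308656/93371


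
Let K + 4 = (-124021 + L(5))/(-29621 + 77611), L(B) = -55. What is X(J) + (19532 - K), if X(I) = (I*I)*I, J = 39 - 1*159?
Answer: -40994531642/23995 ≈ -1.7085e+6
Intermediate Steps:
K = -158018/23995 (K = -4 + (-124021 - 55)/(-29621 + 77611) = -4 - 124076/47990 = -4 - 124076*1/47990 = -4 - 62038/23995 = -158018/23995 ≈ -6.5855)
J = -120 (J = 39 - 159 = -120)
X(I) = I³ (X(I) = I²*I = I³)
X(J) + (19532 - K) = (-120)³ + (19532 - 1*(-158018/23995)) = -1728000 + (19532 + 158018/23995) = -1728000 + 468828358/23995 = -40994531642/23995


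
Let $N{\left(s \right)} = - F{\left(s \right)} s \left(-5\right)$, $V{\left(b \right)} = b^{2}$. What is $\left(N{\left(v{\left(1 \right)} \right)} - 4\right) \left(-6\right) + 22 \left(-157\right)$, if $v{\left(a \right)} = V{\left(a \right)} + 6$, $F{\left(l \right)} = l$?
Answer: $-4900$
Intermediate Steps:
$v{\left(a \right)} = 6 + a^{2}$ ($v{\left(a \right)} = a^{2} + 6 = 6 + a^{2}$)
$N{\left(s \right)} = 5 s^{2}$ ($N{\left(s \right)} = - s s \left(-5\right) = - s^{2} \left(-5\right) = - \left(-5\right) s^{2} = 5 s^{2}$)
$\left(N{\left(v{\left(1 \right)} \right)} - 4\right) \left(-6\right) + 22 \left(-157\right) = \left(5 \left(6 + 1^{2}\right)^{2} - 4\right) \left(-6\right) + 22 \left(-157\right) = \left(5 \left(6 + 1\right)^{2} - 4\right) \left(-6\right) - 3454 = \left(5 \cdot 7^{2} - 4\right) \left(-6\right) - 3454 = \left(5 \cdot 49 - 4\right) \left(-6\right) - 3454 = \left(245 - 4\right) \left(-6\right) - 3454 = 241 \left(-6\right) - 3454 = -1446 - 3454 = -4900$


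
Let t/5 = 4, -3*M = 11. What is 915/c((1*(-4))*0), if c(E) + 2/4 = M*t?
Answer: -5490/443 ≈ -12.393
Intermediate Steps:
M = -11/3 (M = -⅓*11 = -11/3 ≈ -3.6667)
t = 20 (t = 5*4 = 20)
c(E) = -443/6 (c(E) = -½ - 11/3*20 = -½ - 220/3 = -443/6)
915/c((1*(-4))*0) = 915/(-443/6) = 915*(-6/443) = -5490/443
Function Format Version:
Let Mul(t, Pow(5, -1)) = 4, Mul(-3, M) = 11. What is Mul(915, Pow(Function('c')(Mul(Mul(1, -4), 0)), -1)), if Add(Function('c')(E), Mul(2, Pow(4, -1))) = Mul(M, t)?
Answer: Rational(-5490, 443) ≈ -12.393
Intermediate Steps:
M = Rational(-11, 3) (M = Mul(Rational(-1, 3), 11) = Rational(-11, 3) ≈ -3.6667)
t = 20 (t = Mul(5, 4) = 20)
Function('c')(E) = Rational(-443, 6) (Function('c')(E) = Add(Rational(-1, 2), Mul(Rational(-11, 3), 20)) = Add(Rational(-1, 2), Rational(-220, 3)) = Rational(-443, 6))
Mul(915, Pow(Function('c')(Mul(Mul(1, -4), 0)), -1)) = Mul(915, Pow(Rational(-443, 6), -1)) = Mul(915, Rational(-6, 443)) = Rational(-5490, 443)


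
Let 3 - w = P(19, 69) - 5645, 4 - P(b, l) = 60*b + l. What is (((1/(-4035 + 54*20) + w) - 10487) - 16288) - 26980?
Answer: -138595411/2955 ≈ -46902.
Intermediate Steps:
P(b, l) = 4 - l - 60*b (P(b, l) = 4 - (60*b + l) = 4 - (l + 60*b) = 4 + (-l - 60*b) = 4 - l - 60*b)
w = 6853 (w = 3 - ((4 - 1*69 - 60*19) - 5645) = 3 - ((4 - 69 - 1140) - 5645) = 3 - (-1205 - 5645) = 3 - 1*(-6850) = 3 + 6850 = 6853)
(((1/(-4035 + 54*20) + w) - 10487) - 16288) - 26980 = (((1/(-4035 + 54*20) + 6853) - 10487) - 16288) - 26980 = (((1/(-4035 + 1080) + 6853) - 10487) - 16288) - 26980 = (((1/(-2955) + 6853) - 10487) - 16288) - 26980 = (((-1/2955 + 6853) - 10487) - 16288) - 26980 = ((20250614/2955 - 10487) - 16288) - 26980 = (-10738471/2955 - 16288) - 26980 = -58869511/2955 - 26980 = -138595411/2955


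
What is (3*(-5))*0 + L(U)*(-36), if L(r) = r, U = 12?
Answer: -432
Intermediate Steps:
(3*(-5))*0 + L(U)*(-36) = (3*(-5))*0 + 12*(-36) = -15*0 - 432 = 0 - 432 = -432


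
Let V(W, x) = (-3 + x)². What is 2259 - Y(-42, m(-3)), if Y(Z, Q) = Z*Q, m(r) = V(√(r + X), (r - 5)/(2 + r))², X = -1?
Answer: 28509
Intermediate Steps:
m(r) = (-3 + (-5 + r)/(2 + r))⁴ (m(r) = ((-3 + (r - 5)/(2 + r))²)² = ((-3 + (-5 + r)/(2 + r))²)² = (-3 + (-5 + r)/(2 + r))⁴)
Y(Z, Q) = Q*Z
2259 - Y(-42, m(-3)) = 2259 - (11 + 2*(-3))⁴/(2 - 3)⁴*(-42) = 2259 - (11 - 6)⁴/(-1)⁴*(-42) = 2259 - 1*5⁴*(-42) = 2259 - 1*625*(-42) = 2259 - 625*(-42) = 2259 - 1*(-26250) = 2259 + 26250 = 28509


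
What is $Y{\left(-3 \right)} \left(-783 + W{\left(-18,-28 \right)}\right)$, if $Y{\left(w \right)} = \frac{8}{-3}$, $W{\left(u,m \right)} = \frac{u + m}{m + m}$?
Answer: $\frac{43802}{21} \approx 2085.8$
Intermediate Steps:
$W{\left(u,m \right)} = \frac{m + u}{2 m}$
$Y{\left(w \right)} = - \frac{8}{3}$ ($Y{\left(w \right)} = 8 \left(- \frac{1}{3}\right) = - \frac{8}{3}$)
$Y{\left(-3 \right)} \left(-783 + W{\left(-18,-28 \right)}\right) = - \frac{8 \left(-783 + \frac{-28 - 18}{2 \left(-28\right)}\right)}{3} = - \frac{8 \left(-783 + \frac{1}{2} \left(- \frac{1}{28}\right) \left(-46\right)\right)}{3} = - \frac{8 \left(-783 + \frac{23}{28}\right)}{3} = \left(- \frac{8}{3}\right) \left(- \frac{21901}{28}\right) = \frac{43802}{21}$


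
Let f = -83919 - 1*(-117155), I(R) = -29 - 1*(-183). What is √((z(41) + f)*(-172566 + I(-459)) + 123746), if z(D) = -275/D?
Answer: I*√9630457512666/41 ≈ 75690.0*I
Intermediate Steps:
I(R) = 154 (I(R) = -29 + 183 = 154)
f = 33236 (f = -83919 + 117155 = 33236)
√((z(41) + f)*(-172566 + I(-459)) + 123746) = √((-275/41 + 33236)*(-172566 + 154) + 123746) = √((-275*1/41 + 33236)*(-172412) + 123746) = √((-275/41 + 33236)*(-172412) + 123746) = √((1362401/41)*(-172412) + 123746) = √(-234894281212/41 + 123746) = √(-234889207626/41) = I*√9630457512666/41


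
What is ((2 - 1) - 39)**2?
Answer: 1444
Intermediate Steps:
((2 - 1) - 39)**2 = (1 - 39)**2 = (-38)**2 = 1444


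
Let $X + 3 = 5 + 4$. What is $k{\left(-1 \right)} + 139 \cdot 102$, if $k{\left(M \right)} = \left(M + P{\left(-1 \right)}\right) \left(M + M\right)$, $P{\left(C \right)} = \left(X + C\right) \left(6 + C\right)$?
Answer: $14130$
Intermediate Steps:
$X = 6$ ($X = -3 + \left(5 + 4\right) = -3 + 9 = 6$)
$P{\left(C \right)} = \left(6 + C\right)^{2}$ ($P{\left(C \right)} = \left(6 + C\right) \left(6 + C\right) = \left(6 + C\right)^{2}$)
$k{\left(M \right)} = 2 M \left(25 + M\right)$ ($k{\left(M \right)} = \left(M + \left(36 + \left(-1\right)^{2} + 12 \left(-1\right)\right)\right) \left(M + M\right) = \left(M + \left(36 + 1 - 12\right)\right) 2 M = \left(M + 25\right) 2 M = \left(25 + M\right) 2 M = 2 M \left(25 + M\right)$)
$k{\left(-1 \right)} + 139 \cdot 102 = 2 \left(-1\right) \left(25 - 1\right) + 139 \cdot 102 = 2 \left(-1\right) 24 + 14178 = -48 + 14178 = 14130$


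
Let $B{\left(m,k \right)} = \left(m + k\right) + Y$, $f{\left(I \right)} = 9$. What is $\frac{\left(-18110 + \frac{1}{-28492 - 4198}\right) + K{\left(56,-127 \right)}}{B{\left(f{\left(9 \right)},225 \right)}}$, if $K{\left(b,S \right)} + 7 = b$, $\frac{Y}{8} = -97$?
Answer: $\frac{590414091}{17717980} \approx 33.323$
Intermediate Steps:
$Y = -776$ ($Y = 8 \left(-97\right) = -776$)
$K{\left(b,S \right)} = -7 + b$
$B{\left(m,k \right)} = -776 + k + m$ ($B{\left(m,k \right)} = \left(m + k\right) - 776 = \left(k + m\right) - 776 = -776 + k + m$)
$\frac{\left(-18110 + \frac{1}{-28492 - 4198}\right) + K{\left(56,-127 \right)}}{B{\left(f{\left(9 \right)},225 \right)}} = \frac{\left(-18110 + \frac{1}{-28492 - 4198}\right) + \left(-7 + 56\right)}{-776 + 225 + 9} = \frac{\left(-18110 + \frac{1}{-32690}\right) + 49}{-542} = \left(\left(-18110 - \frac{1}{32690}\right) + 49\right) \left(- \frac{1}{542}\right) = \left(- \frac{592015901}{32690} + 49\right) \left(- \frac{1}{542}\right) = \left(- \frac{590414091}{32690}\right) \left(- \frac{1}{542}\right) = \frac{590414091}{17717980}$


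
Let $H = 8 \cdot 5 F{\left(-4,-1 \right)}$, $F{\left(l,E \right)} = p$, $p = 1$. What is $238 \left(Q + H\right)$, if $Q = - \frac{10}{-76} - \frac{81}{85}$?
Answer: $\frac{885829}{95} \approx 9324.5$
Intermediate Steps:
$Q = - \frac{2653}{3230}$ ($Q = \left(-10\right) \left(- \frac{1}{76}\right) - \frac{81}{85} = \frac{5}{38} - \frac{81}{85} = - \frac{2653}{3230} \approx -0.82136$)
$F{\left(l,E \right)} = 1$
$H = 40$ ($H = 8 \cdot 5 \cdot 1 = 40 \cdot 1 = 40$)
$238 \left(Q + H\right) = 238 \left(- \frac{2653}{3230} + 40\right) = 238 \cdot \frac{126547}{3230} = \frac{885829}{95}$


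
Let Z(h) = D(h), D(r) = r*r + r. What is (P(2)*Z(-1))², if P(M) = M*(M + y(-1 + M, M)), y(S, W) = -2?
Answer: 0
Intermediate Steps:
D(r) = r + r² (D(r) = r² + r = r + r²)
P(M) = M*(-2 + M) (P(M) = M*(M - 2) = M*(-2 + M))
Z(h) = h*(1 + h)
(P(2)*Z(-1))² = ((2*(-2 + 2))*(-(1 - 1)))² = ((2*0)*(-1*0))² = (0*0)² = 0² = 0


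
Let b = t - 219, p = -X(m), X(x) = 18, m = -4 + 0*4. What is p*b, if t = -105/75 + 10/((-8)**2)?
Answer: 317151/80 ≈ 3964.4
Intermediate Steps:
m = -4 (m = -4 + 0 = -4)
t = -199/160 (t = -105*1/75 + 10/64 = -7/5 + 10*(1/64) = -7/5 + 5/32 = -199/160 ≈ -1.2437)
p = -18 (p = -1*18 = -18)
b = -35239/160 (b = -199/160 - 219 = -35239/160 ≈ -220.24)
p*b = -18*(-35239/160) = 317151/80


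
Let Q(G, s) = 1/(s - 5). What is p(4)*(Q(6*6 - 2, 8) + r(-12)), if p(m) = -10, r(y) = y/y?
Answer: -40/3 ≈ -13.333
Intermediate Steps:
Q(G, s) = 1/(-5 + s)
r(y) = 1
p(4)*(Q(6*6 - 2, 8) + r(-12)) = -10*(1/(-5 + 8) + 1) = -10*(1/3 + 1) = -10*4/3 = -40/3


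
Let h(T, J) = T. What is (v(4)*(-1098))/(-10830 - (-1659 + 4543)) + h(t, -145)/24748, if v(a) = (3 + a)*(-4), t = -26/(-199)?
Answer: -37852323331/16884855082 ≈ -2.2418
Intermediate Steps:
t = 26/199 (t = -26*(-1/199) = 26/199 ≈ 0.13065)
v(a) = -12 - 4*a
(v(4)*(-1098))/(-10830 - (-1659 + 4543)) + h(t, -145)/24748 = ((-12 - 4*4)*(-1098))/(-10830 - (-1659 + 4543)) + (26/199)/24748 = ((-12 - 16)*(-1098))/(-10830 - 1*2884) + (26/199)*(1/24748) = (-28*(-1098))/(-10830 - 2884) + 13/2462426 = 30744/(-13714) + 13/2462426 = 30744*(-1/13714) + 13/2462426 = -15372/6857 + 13/2462426 = -37852323331/16884855082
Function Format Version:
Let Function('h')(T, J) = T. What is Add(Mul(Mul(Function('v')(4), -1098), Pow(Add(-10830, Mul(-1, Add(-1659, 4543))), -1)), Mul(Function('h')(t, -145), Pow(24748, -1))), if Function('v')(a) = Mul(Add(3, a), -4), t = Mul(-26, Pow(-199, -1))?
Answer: Rational(-37852323331, 16884855082) ≈ -2.2418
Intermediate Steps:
t = Rational(26, 199) (t = Mul(-26, Rational(-1, 199)) = Rational(26, 199) ≈ 0.13065)
Function('v')(a) = Add(-12, Mul(-4, a))
Add(Mul(Mul(Function('v')(4), -1098), Pow(Add(-10830, Mul(-1, Add(-1659, 4543))), -1)), Mul(Function('h')(t, -145), Pow(24748, -1))) = Add(Mul(Mul(Add(-12, Mul(-4, 4)), -1098), Pow(Add(-10830, Mul(-1, Add(-1659, 4543))), -1)), Mul(Rational(26, 199), Pow(24748, -1))) = Add(Mul(Mul(Add(-12, -16), -1098), Pow(Add(-10830, Mul(-1, 2884)), -1)), Mul(Rational(26, 199), Rational(1, 24748))) = Add(Mul(Mul(-28, -1098), Pow(Add(-10830, -2884), -1)), Rational(13, 2462426)) = Add(Mul(30744, Pow(-13714, -1)), Rational(13, 2462426)) = Add(Mul(30744, Rational(-1, 13714)), Rational(13, 2462426)) = Add(Rational(-15372, 6857), Rational(13, 2462426)) = Rational(-37852323331, 16884855082)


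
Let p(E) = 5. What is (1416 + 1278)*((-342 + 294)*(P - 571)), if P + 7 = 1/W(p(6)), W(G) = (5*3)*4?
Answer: 373700904/5 ≈ 7.4740e+7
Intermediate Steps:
W(G) = 60 (W(G) = 15*4 = 60)
P = -419/60 (P = -7 + 1/60 = -419/60 ≈ -6.9833)
(1416 + 1278)*((-342 + 294)*(P - 571)) = (1416 + 1278)*((-342 + 294)*(-419/60 - 571)) = 2694*(-48*(-34679/60)) = 2694*(138716/5) = 373700904/5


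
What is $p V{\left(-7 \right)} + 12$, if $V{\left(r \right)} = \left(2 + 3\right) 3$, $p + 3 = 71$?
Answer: $1032$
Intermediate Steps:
$p = 68$ ($p = -3 + 71 = 68$)
$V{\left(r \right)} = 15$ ($V{\left(r \right)} = 5 \cdot 3 = 15$)
$p V{\left(-7 \right)} + 12 = 68 \cdot 15 + 12 = 1020 + 12 = 1032$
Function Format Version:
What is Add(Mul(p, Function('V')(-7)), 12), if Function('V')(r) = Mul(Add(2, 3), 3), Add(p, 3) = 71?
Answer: 1032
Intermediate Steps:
p = 68 (p = Add(-3, 71) = 68)
Function('V')(r) = 15 (Function('V')(r) = Mul(5, 3) = 15)
Add(Mul(p, Function('V')(-7)), 12) = Add(Mul(68, 15), 12) = Add(1020, 12) = 1032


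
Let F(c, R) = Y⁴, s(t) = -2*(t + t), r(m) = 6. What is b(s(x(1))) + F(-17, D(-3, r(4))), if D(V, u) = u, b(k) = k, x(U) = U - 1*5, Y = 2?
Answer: 32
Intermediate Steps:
x(U) = -5 + U (x(U) = U - 5 = -5 + U)
s(t) = -4*t
F(c, R) = 16 (F(c, R) = 2⁴ = 16)
b(s(x(1))) + F(-17, D(-3, r(4))) = -4*(-5 + 1) + 16 = -4*(-4) + 16 = 16 + 16 = 32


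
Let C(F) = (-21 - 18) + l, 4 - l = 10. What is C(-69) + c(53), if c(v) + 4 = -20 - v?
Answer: -122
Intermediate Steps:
l = -6 (l = 4 - 1*10 = 4 - 10 = -6)
C(F) = -45 (C(F) = (-21 - 18) - 6 = -39 - 6 = -45)
c(v) = -24 - v (c(v) = -4 + (-20 - v) = -24 - v)
C(-69) + c(53) = -45 + (-24 - 1*53) = -45 + (-24 - 53) = -45 - 77 = -122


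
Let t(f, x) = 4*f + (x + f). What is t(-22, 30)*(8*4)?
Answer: -2560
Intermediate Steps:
t(f, x) = x + 5*f (t(f, x) = 4*f + (f + x) = x + 5*f)
t(-22, 30)*(8*4) = (30 + 5*(-22))*(8*4) = (30 - 110)*32 = -80*32 = -2560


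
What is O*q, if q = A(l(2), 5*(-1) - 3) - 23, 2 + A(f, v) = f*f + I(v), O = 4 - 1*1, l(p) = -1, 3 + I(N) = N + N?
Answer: -129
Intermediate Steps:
I(N) = -3 + 2*N (I(N) = -3 + (N + N) = -3 + 2*N)
O = 3 (O = 4 - 1 = 3)
A(f, v) = -5 + f**2 + 2*v (A(f, v) = -2 + (f*f + (-3 + 2*v)) = -2 + (f**2 + (-3 + 2*v)) = -2 + (-3 + f**2 + 2*v) = -5 + f**2 + 2*v)
q = -43 (q = (-5 + (-1)**2 + 2*(5*(-1) - 3)) - 23 = (-5 + 1 + 2*(-5 - 3)) - 23 = (-5 + 1 + 2*(-8)) - 23 = (-5 + 1 - 16) - 23 = -20 - 23 = -43)
O*q = 3*(-43) = -129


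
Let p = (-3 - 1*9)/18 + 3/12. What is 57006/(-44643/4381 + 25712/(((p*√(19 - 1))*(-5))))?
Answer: 6968305948061250/101508610491874247 + 1406607531917889600*√2/101508610491874247 ≈ 19.665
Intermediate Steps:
p = -5/12 (p = (-3 - 9)*(1/18) + 3*(1/12) = -12*1/18 + ¼ = -⅔ + ¼ = -5/12 ≈ -0.41667)
57006/(-44643/4381 + 25712/(((p*√(19 - 1))*(-5)))) = 57006/(-44643/4381 + 25712/((-5*√(19 - 1)/12*(-5)))) = 57006/(-44643*1/4381 + 25712/((-5*√2/4*(-5)))) = 57006/(-44643/4381 + 25712/((-5*√2/4*(-5)))) = 57006/(-44643/4381 + 25712/((25*√2/4))) = 57006/(-44643/4381 + 25712*(2*√2/25)) = 57006/(-44643/4381 + 51424*√2/25)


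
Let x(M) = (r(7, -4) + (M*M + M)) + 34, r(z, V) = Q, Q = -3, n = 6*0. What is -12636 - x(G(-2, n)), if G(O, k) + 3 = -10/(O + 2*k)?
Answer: -12673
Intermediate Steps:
n = 0
G(O, k) = -3 - 10/(O + 2*k)
r(z, V) = -3
x(M) = 31 + M + M² (x(M) = (-3 + (M*M + M)) + 34 = (-3 + (M² + M)) + 34 = (-3 + (M + M²)) + 34 = (-3 + M + M²) + 34 = 31 + M + M²)
-12636 - x(G(-2, n)) = -12636 - (31 + (-10 - 6*0 - 3*(-2))/(-2 + 2*0) + ((-10 - 6*0 - 3*(-2))/(-2 + 2*0))²) = -12636 - (31 + (-10 + 0 + 6)/(-2 + 0) + ((-10 + 0 + 6)/(-2 + 0))²) = -12636 - (31 - 4/(-2) + (-4/(-2))²) = -12636 - (31 - ½*(-4) + (-½*(-4))²) = -12636 - (31 + 2 + 2²) = -12636 - (31 + 2 + 4) = -12636 - 1*37 = -12636 - 37 = -12673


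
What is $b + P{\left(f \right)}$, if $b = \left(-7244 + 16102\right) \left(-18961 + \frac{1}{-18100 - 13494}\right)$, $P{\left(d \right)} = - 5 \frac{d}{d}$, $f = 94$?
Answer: $- \frac{2653209514200}{15797} \approx -1.6796 \cdot 10^{8}$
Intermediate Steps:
$P{\left(d \right)} = -5$ ($P{\left(d \right)} = \left(-5\right) 1 = -5$)
$b = - \frac{2653209435215}{15797}$ ($b = 8858 \left(-18961 + \frac{1}{-31594}\right) = 8858 \left(-18961 - \frac{1}{31594}\right) = 8858 \left(- \frac{599053835}{31594}\right) = - \frac{2653209435215}{15797} \approx -1.6796 \cdot 10^{8}$)
$b + P{\left(f \right)} = - \frac{2653209435215}{15797} - 5 = - \frac{2653209514200}{15797}$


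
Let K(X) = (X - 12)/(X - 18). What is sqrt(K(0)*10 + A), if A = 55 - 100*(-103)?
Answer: sqrt(93255)/3 ≈ 101.79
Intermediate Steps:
K(X) = (-12 + X)/(-18 + X)
A = 10355 (A = 55 + 10300 = 10355)
sqrt(K(0)*10 + A) = sqrt(((-12 + 0)/(-18 + 0))*10 + 10355) = sqrt((-12/(-18))*10 + 10355) = sqrt(-1/18*(-12)*10 + 10355) = sqrt((2/3)*10 + 10355) = sqrt(20/3 + 10355) = sqrt(31085/3) = sqrt(93255)/3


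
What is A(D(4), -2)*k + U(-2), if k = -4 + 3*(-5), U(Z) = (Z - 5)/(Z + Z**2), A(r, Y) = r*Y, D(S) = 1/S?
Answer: 6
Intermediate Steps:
A(r, Y) = Y*r
U(Z) = (-5 + Z)/(Z + Z**2)
k = -19 (k = -4 - 15 = -19)
A(D(4), -2)*k + U(-2) = -2/4*(-19) + (-5 - 2)/((-2)*(1 - 2)) = -2*1/4*(-19) - 1/2*(-7)/(-1) = -1/2*(-19) - 1/2*(-1)*(-7) = 19/2 - 7/2 = 6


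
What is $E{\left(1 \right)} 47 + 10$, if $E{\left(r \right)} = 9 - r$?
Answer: $386$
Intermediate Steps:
$E{\left(1 \right)} 47 + 10 = \left(9 - 1\right) 47 + 10 = 8 \cdot 47 + 10 = 376 + 10 = 386$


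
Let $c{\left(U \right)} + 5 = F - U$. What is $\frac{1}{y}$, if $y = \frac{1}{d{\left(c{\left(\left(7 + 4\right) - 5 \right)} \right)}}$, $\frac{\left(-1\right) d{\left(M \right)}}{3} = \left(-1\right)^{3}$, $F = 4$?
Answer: $3$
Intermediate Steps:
$c{\left(U \right)} = -1 - U$ ($c{\left(U \right)} = -5 - \left(-4 + U\right) = -1 - U$)
$d{\left(M \right)} = 3$ ($d{\left(M \right)} = - 3 \left(-1\right)^{3} = \left(-3\right) \left(-1\right) = 3$)
$y = \frac{1}{3} \approx 0.33333$
$\frac{1}{y} = \frac{1}{\frac{1}{3}} = 3$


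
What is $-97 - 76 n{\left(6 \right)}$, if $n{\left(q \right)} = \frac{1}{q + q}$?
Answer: $- \frac{310}{3} \approx -103.33$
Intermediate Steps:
$n{\left(q \right)} = \frac{1}{2 q}$
$-97 - 76 n{\left(6 \right)} = -97 - 76 \frac{1}{2 \cdot 6} = -97 - 76 \cdot \frac{1}{2} \cdot \frac{1}{6} = -97 - \frac{19}{3} = - \frac{310}{3}$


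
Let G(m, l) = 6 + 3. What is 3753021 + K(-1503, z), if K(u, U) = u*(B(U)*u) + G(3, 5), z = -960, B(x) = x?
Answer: -2164895610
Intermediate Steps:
G(m, l) = 9
K(u, U) = 9 + U*u**2 (K(u, U) = u*(U*u) + 9 = U*u**2 + 9 = 9 + U*u**2)
3753021 + K(-1503, z) = 3753021 + (9 - 960*(-1503)**2) = 3753021 + (9 - 960*2259009) = 3753021 + (9 - 2168648640) = 3753021 - 2168648631 = -2164895610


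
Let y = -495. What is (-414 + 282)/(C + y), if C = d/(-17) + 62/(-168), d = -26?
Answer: 188496/705203 ≈ 0.26729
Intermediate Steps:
C = 1657/1428 (C = -26/(-17) + 62/(-168) = -26*(-1/17) + 62*(-1/168) = 26/17 - 31/84 = 1657/1428 ≈ 1.1604)
(-414 + 282)/(C + y) = (-414 + 282)/(1657/1428 - 495) = -132/(-705203/1428) = -132*(-1428/705203) = 188496/705203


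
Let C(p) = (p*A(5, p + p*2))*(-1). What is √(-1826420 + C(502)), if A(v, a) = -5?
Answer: I*√1823910 ≈ 1350.5*I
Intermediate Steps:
C(p) = 5*p (C(p) = (p*(-5))*(-1) = -5*p*(-1) = 5*p)
√(-1826420 + C(502)) = √(-1826420 + 5*502) = √(-1826420 + 2510) = √(-1823910) = I*√1823910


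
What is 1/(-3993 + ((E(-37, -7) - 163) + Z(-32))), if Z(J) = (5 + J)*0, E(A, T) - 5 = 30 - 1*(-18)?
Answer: -1/4103 ≈ -0.00024372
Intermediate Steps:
E(A, T) = 53 (E(A, T) = 5 + (30 - 1*(-18)) = 5 + (30 + 18) = 5 + 48 = 53)
Z(J) = 0
1/(-3993 + ((E(-37, -7) - 163) + Z(-32))) = 1/(-3993 + ((53 - 163) + 0)) = 1/(-3993 + (-110 + 0)) = 1/(-3993 - 110) = 1/(-4103) = -1/4103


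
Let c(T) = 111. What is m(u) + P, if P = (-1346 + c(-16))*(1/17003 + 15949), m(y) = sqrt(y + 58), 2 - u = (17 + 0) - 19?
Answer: -334908347280/17003 + sqrt(62) ≈ -1.9697e+7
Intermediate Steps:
u = 4 (u = 2 - ((17 + 0) - 19) = 2 - (17 - 19) = 2 - 1*(-2) = 2 + 2 = 4)
m(y) = sqrt(58 + y)
P = -334908347280/17003 (P = (-1346 + 111)*(1/17003 + 15949) = -1235*(1/17003 + 15949) = -1235*271180848/17003 = -334908347280/17003 ≈ -1.9697e+7)
m(u) + P = sqrt(58 + 4) - 334908347280/17003 = sqrt(62) - 334908347280/17003 = -334908347280/17003 + sqrt(62)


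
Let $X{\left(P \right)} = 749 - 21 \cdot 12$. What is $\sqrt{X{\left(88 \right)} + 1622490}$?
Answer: $\sqrt{1622987} \approx 1274.0$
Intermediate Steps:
$X{\left(P \right)} = 497$ ($X{\left(P \right)} = 749 - 252 = 497$)
$\sqrt{X{\left(88 \right)} + 1622490} = \sqrt{497 + 1622490} = \sqrt{1622987}$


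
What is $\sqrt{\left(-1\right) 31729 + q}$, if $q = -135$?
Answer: $2 i \sqrt{7966} \approx 178.5 i$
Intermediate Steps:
$\sqrt{\left(-1\right) 31729 + q} = \sqrt{\left(-1\right) 31729 - 135} = \sqrt{-31729 - 135} = \sqrt{-31864} = 2 i \sqrt{7966}$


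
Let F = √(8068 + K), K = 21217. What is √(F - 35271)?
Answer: √(-35271 + √29285) ≈ 187.35*I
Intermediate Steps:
F = √29285 (F = √(8068 + 21217) = √29285 ≈ 171.13)
√(F - 35271) = √(√29285 - 35271) = √(-35271 + √29285)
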